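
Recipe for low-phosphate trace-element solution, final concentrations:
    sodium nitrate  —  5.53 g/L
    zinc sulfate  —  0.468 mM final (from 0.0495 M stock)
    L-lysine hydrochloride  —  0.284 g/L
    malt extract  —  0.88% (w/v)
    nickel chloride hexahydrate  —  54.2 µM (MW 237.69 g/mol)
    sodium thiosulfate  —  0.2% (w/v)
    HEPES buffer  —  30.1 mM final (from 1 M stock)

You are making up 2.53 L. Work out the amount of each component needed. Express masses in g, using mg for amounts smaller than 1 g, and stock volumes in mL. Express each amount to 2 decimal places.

Working volume: 2.53 L.
sodium nitrate: 5.53 g/L × 2.53 L = 13.99 g
zinc sulfate: dilute stock: 0.468 mM × 2530 mL ÷ 49.5 mM = 23.92 mL
L-lysine hydrochloride: 0.284 g/L × 2.53 L = 0.71852 g = 718.52 mg
malt extract: 0.88 g per 100 mL × 2530 mL ÷ 100 = 22.26 g
nickel chloride hexahydrate: 54.2 µmol/L × 237.69 g/mol × 2.53 L ÷ 1000 = 32.59 mg
sodium thiosulfate: 0.2% w/v = 2 g/L → 2 × 2.53 L = 5.06 g
HEPES buffer: V = C2·V2/C1 = 30.1 mM × 2530 mL ÷ 1000 mM = 76.15 mL

sodium nitrate 13.99 g; zinc sulfate 23.92 mL; L-lysine hydrochloride 718.52 mg; malt extract 22.26 g; nickel chloride hexahydrate 32.59 mg; sodium thiosulfate 5.06 g; HEPES buffer 76.15 mL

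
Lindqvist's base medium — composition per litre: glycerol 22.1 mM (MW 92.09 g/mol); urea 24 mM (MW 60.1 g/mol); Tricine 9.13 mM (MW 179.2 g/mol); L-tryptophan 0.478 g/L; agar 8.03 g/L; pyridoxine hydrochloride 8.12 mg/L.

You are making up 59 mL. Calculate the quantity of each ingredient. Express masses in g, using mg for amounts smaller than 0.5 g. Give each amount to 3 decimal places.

glycerol 120.076 mg; urea 85.102 mg; Tricine 96.530 mg; L-tryptophan 28.202 mg; agar 473.770 mg; pyridoxine hydrochloride 0.479 mg

Target volume = 59 mL = 0.059 L.
glycerol: 22.1 mmol/L × 92.09 mg/mmol × 0.059 L = 120.076 mg
urea: 24 mmol/L × 60.1 mg/mmol × 0.059 L = 85.102 mg
Tricine: 9.13 mmol/L × 179.2 mg/mmol × 0.059 L = 96.530 mg
L-tryptophan: 0.478 g/L × 0.059 L = 0.028202 g = 28.202 mg
agar: 8.03 g/L × 0.059 L = 0.47377 g = 473.770 mg
pyridoxine hydrochloride: 8.12 mg/L × 0.059 L = 0.479 mg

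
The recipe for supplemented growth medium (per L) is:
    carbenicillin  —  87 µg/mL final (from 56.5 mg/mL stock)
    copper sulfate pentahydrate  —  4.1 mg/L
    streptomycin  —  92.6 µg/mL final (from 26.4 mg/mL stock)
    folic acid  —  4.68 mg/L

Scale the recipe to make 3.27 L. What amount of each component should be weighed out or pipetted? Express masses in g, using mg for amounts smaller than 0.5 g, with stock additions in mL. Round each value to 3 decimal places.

Scale factor relative to 1 L: 3.27.
carbenicillin: dilute stock: 87 µg/mL × 3270 mL ÷ 56500 µg/mL = 5.035 mL
copper sulfate pentahydrate: 4.1 mg/L × 3.27 L = 13.407 mg
streptomycin: V = C2·V2/C1 = 92.6 µg/mL × 3270 mL ÷ 26400 µg/mL = 11.470 mL
folic acid: 4.68 mg/L × 3.27 L = 15.304 mg

carbenicillin 5.035 mL; copper sulfate pentahydrate 13.407 mg; streptomycin 11.470 mL; folic acid 15.304 mg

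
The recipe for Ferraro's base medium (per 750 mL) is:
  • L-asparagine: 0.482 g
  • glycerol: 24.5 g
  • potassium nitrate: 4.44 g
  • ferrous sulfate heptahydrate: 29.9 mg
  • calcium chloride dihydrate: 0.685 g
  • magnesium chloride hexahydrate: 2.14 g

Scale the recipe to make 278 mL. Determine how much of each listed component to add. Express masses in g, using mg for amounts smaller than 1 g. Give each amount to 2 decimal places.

L-asparagine 178.66 mg; glycerol 9.08 g; potassium nitrate 1.65 g; ferrous sulfate heptahydrate 11.08 mg; calcium chloride dihydrate 253.91 mg; magnesium chloride hexahydrate 793.23 mg

Ratio of target to recipe volume: 278 / 750 = 0.370667.
L-asparagine: 0.482 g × (278 mL / 750 mL) = 0.178661 g = 178.66 mg
glycerol: 24.5 g × (278 mL / 750 mL) = 9.08 g
potassium nitrate: 4.44 g × (278 mL / 750 mL) = 1.65 g
ferrous sulfate heptahydrate: 29.9 mg × (278 mL / 750 mL) = 11.08 mg
calcium chloride dihydrate: 0.685 g × (278 mL / 750 mL) = 0.253907 g = 253.91 mg
magnesium chloride hexahydrate: 2.14 g × (278 mL / 750 mL) = 0.793227 g = 793.23 mg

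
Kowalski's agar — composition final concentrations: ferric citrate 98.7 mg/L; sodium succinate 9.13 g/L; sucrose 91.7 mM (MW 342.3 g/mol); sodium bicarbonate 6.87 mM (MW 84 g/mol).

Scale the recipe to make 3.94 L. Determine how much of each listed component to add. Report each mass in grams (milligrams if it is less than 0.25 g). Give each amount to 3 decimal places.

ferric citrate 0.389 g; sodium succinate 35.972 g; sucrose 123.672 g; sodium bicarbonate 2.274 g

Scale factor relative to 1 L: 3.94.
ferric citrate: 98.7 mg/L × 3.94 L = 388.878 mg = 0.389 g
sodium succinate: 9.13 g/L × 3.94 L = 35.972 g
sucrose: 91.7 mmol/L × 342.3 g/mol × 3.94 L ÷ 1000 = 123.672 g
sodium bicarbonate: 6.87 mmol/L × 84 g/mol × 3.94 L ÷ 1000 = 2.274 g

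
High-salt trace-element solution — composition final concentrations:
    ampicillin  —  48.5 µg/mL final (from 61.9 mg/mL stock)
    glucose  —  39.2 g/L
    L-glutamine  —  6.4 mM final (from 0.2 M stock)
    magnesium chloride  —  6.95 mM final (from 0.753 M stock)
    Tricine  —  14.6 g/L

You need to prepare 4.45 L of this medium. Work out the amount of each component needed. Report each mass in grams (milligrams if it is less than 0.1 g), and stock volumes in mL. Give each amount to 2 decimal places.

ampicillin 3.49 mL; glucose 174.44 g; L-glutamine 142.40 mL; magnesium chloride 41.07 mL; Tricine 64.97 g

Working volume: 4.45 L.
ampicillin: V = C2·V2/C1 = 48.5 µg/mL × 4450 mL ÷ 61900 µg/mL = 3.49 mL
glucose: 39.2 g/L × 4.45 L = 174.44 g
L-glutamine: dilute stock: 6.4 mM × 4450 mL ÷ 200 mM = 142.40 mL
magnesium chloride: V = C2·V2/C1 = 6.95 mM × 4450 mL ÷ 753 mM = 41.07 mL
Tricine: 14.6 g/L × 4.45 L = 64.97 g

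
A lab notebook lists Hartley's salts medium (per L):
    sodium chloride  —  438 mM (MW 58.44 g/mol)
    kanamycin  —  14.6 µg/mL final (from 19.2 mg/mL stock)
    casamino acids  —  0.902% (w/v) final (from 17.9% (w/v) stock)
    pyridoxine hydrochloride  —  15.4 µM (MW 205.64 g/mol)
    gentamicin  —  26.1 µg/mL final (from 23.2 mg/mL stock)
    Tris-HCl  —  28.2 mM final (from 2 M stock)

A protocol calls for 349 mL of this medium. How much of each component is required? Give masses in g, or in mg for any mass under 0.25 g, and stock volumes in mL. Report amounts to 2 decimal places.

sodium chloride 8.93 g; kanamycin 0.27 mL; casamino acids 17.59 mL; pyridoxine hydrochloride 1.11 mg; gentamicin 0.39 mL; Tris-HCl 4.92 mL

Working volume: 349 mL = 0.349 L.
sodium chloride: 438 mmol/L × 58.44 g/mol × 0.349 L ÷ 1000 = 8.93 g
kanamycin: V = C2·V2/C1 = 14.6 µg/mL × 349 mL ÷ 19200 µg/mL = 0.27 mL
casamino acids: C1V1 = C2V2 → 0.902% ÷ 17.9% × 349 mL = 17.59 mL
pyridoxine hydrochloride: 15.4 µmol/L × 205.64 g/mol × 0.349 L ÷ 1000 = 1.11 mg
gentamicin: C1V1 = C2V2 → 26.1 µg/mL × 349 mL ÷ 23200 µg/mL = 0.39 mL
Tris-HCl: V = C2·V2/C1 = 28.2 mM × 349 mL ÷ 2000 mM = 4.92 mL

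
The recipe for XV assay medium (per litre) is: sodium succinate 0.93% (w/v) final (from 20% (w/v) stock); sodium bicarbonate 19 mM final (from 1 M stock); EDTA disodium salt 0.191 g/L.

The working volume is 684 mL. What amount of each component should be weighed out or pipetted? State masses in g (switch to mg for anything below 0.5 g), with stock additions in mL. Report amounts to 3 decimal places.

Target volume = 684 mL = 0.684 L.
sodium succinate: V = C2·V2/C1 = 0.93% ÷ 20% × 684 mL = 31.806 mL
sodium bicarbonate: V = C2·V2/C1 = 19 mM × 684 mL ÷ 1000 mM = 12.996 mL
EDTA disodium salt: 0.191 g/L × 0.684 L = 0.130644 g = 130.644 mg

sodium succinate 31.806 mL; sodium bicarbonate 12.996 mL; EDTA disodium salt 130.644 mg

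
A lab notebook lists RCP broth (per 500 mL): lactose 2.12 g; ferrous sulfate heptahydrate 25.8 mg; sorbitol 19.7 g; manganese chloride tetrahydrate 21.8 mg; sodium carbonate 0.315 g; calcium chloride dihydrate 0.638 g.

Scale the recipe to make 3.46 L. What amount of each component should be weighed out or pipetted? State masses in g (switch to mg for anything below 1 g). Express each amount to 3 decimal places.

Scale factor = 3460 mL / 500 mL = 6.92.
lactose: 2.12 g × (3460 mL / 500 mL) = 14.670 g
ferrous sulfate heptahydrate: 25.8 mg × (3460 mL / 500 mL) = 178.536 mg
sorbitol: 19.7 g × (3460 mL / 500 mL) = 136.324 g
manganese chloride tetrahydrate: 21.8 mg × (3460 mL / 500 mL) = 150.856 mg
sodium carbonate: 0.315 g × (3460 mL / 500 mL) = 2.180 g
calcium chloride dihydrate: 0.638 g × (3460 mL / 500 mL) = 4.415 g

lactose 14.670 g; ferrous sulfate heptahydrate 178.536 mg; sorbitol 136.324 g; manganese chloride tetrahydrate 150.856 mg; sodium carbonate 2.180 g; calcium chloride dihydrate 4.415 g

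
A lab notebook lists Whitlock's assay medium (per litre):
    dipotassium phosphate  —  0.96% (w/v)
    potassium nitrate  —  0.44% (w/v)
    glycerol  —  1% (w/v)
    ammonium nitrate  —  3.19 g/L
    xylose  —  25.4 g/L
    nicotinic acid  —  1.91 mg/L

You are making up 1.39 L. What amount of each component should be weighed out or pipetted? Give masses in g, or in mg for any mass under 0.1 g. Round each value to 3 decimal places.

Working volume: 1.39 L.
dipotassium phosphate: 0.96% w/v = 9.6 g/L → 9.6 × 1.39 L = 13.344 g
potassium nitrate: 0.44% w/v = 4.4 g/L → 4.4 × 1.39 L = 6.116 g
glycerol: 1 g per 100 mL × 1390 mL ÷ 100 = 13.900 g
ammonium nitrate: 3.19 g/L × 1.39 L = 4.434 g
xylose: 25.4 g/L × 1.39 L = 35.306 g
nicotinic acid: 1.91 mg/L × 1.39 L = 2.655 mg

dipotassium phosphate 13.344 g; potassium nitrate 6.116 g; glycerol 13.900 g; ammonium nitrate 4.434 g; xylose 35.306 g; nicotinic acid 2.655 mg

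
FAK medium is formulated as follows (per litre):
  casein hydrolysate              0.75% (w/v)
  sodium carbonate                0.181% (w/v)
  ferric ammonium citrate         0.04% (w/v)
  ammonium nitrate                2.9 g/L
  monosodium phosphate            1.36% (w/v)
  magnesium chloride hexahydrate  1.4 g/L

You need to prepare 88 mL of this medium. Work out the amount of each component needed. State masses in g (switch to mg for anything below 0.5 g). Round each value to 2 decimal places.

casein hydrolysate 0.66 g; sodium carbonate 159.28 mg; ferric ammonium citrate 35.20 mg; ammonium nitrate 255.20 mg; monosodium phosphate 1.20 g; magnesium chloride hexahydrate 123.20 mg

Scale factor relative to 1 L: 0.088.
casein hydrolysate: 0.75% w/v = 7.5 g/L → 7.5 × 0.088 L = 0.66 g
sodium carbonate: 0.181 g per 100 mL × 88 mL ÷ 100 = 0.15928 g = 159.28 mg
ferric ammonium citrate: 0.04% w/v = 0.4 g/L → 0.4 × 0.088 L = 0.0352 g = 35.20 mg
ammonium nitrate: 2.9 g/L × 0.088 L = 0.2552 g = 255.20 mg
monosodium phosphate: 1.36% w/v = 13.6 g/L → 13.6 × 0.088 L = 1.20 g
magnesium chloride hexahydrate: 1.4 g/L × 0.088 L = 0.1232 g = 123.20 mg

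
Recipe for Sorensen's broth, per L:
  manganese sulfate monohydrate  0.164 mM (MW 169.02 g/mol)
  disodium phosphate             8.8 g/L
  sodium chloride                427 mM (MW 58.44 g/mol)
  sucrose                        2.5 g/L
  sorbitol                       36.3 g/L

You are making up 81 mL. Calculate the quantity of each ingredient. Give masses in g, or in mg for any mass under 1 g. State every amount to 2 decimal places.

manganese sulfate monohydrate 2.25 mg; disodium phosphate 712.80 mg; sodium chloride 2.02 g; sucrose 202.50 mg; sorbitol 2.94 g

Target volume = 81 mL = 0.081 L.
manganese sulfate monohydrate: 0.164 mmol/L × 169.02 mg/mmol × 0.081 L = 2.25 mg
disodium phosphate: 8.8 g/L × 0.081 L = 0.7128 g = 712.80 mg
sodium chloride: 427 mmol/L × 58.44 g/mol × 0.081 L ÷ 1000 = 2.02 g
sucrose: 2.5 g/L × 0.081 L = 0.2025 g = 202.50 mg
sorbitol: 36.3 g/L × 0.081 L = 2.94 g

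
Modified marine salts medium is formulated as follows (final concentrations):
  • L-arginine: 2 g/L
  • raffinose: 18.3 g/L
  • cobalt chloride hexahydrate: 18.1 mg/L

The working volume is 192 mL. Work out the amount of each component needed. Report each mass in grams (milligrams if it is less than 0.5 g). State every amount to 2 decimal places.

L-arginine 384.00 mg; raffinose 3.51 g; cobalt chloride hexahydrate 3.48 mg

Target volume = 192 mL = 0.192 L.
L-arginine: 2 g/L × 0.192 L = 0.384 g = 384.00 mg
raffinose: 18.3 g/L × 0.192 L = 3.51 g
cobalt chloride hexahydrate: 18.1 mg/L × 0.192 L = 3.48 mg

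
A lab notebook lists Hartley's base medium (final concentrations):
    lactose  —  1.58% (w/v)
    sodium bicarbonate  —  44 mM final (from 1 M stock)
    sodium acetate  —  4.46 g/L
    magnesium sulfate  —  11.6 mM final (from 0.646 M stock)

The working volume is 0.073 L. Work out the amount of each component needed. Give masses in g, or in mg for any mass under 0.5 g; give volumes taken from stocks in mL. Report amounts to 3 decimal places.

lactose 1.153 g; sodium bicarbonate 3.212 mL; sodium acetate 325.580 mg; magnesium sulfate 1.311 mL

Working volume: 0.073 L.
lactose: 1.58% w/v = 15.8 g/L → 15.8 × 0.073 L = 1.153 g
sodium bicarbonate: C1V1 = C2V2 → 44 mM × 73 mL ÷ 1000 mM = 3.212 mL
sodium acetate: 4.46 g/L × 0.073 L = 0.32558 g = 325.580 mg
magnesium sulfate: V = C2·V2/C1 = 11.6 mM × 73 mL ÷ 646 mM = 1.311 mL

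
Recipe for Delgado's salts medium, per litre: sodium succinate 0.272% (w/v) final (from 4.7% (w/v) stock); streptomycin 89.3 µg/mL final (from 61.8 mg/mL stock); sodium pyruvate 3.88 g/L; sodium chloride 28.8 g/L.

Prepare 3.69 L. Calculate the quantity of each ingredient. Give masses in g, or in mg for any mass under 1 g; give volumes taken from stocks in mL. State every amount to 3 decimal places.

sodium succinate 213.549 mL; streptomycin 5.332 mL; sodium pyruvate 14.317 g; sodium chloride 106.272 g

Working volume: 3.69 L.
sodium succinate: dilute stock: 0.272% ÷ 4.7% × 3690 mL = 213.549 mL
streptomycin: dilute stock: 89.3 µg/mL × 3690 mL ÷ 61800 µg/mL = 5.332 mL
sodium pyruvate: 3.88 g/L × 3.69 L = 14.317 g
sodium chloride: 28.8 g/L × 3.69 L = 106.272 g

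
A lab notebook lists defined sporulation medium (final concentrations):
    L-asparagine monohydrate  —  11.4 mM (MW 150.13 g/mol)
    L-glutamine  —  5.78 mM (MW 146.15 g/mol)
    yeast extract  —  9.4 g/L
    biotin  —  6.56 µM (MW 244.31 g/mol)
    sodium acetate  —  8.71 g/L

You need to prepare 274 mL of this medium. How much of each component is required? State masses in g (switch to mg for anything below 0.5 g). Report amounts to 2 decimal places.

L-asparagine monohydrate 468.95 mg; L-glutamine 231.46 mg; yeast extract 2.58 g; biotin 0.44 mg; sodium acetate 2.39 g

Working volume: 274 mL = 0.274 L.
L-asparagine monohydrate: 11.4 mmol/L × 150.13 mg/mmol × 0.274 L = 468.95 mg
L-glutamine: 5.78 mmol/L × 146.15 mg/mmol × 0.274 L = 231.46 mg
yeast extract: 9.4 g/L × 0.274 L = 2.58 g
biotin: 6.56 µmol/L × 244.31 g/mol × 0.274 L ÷ 1000 = 0.44 mg
sodium acetate: 8.71 g/L × 0.274 L = 2.39 g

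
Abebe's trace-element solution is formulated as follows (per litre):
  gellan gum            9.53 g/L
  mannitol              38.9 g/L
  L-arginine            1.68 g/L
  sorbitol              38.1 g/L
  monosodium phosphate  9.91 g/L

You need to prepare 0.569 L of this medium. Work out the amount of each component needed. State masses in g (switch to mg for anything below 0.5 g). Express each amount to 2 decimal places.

gellan gum 5.42 g; mannitol 22.13 g; L-arginine 0.96 g; sorbitol 21.68 g; monosodium phosphate 5.64 g

Working volume: 0.569 L.
gellan gum: 9.53 g/L × 0.569 L = 5.42 g
mannitol: 38.9 g/L × 0.569 L = 22.13 g
L-arginine: 1.68 g/L × 0.569 L = 0.96 g
sorbitol: 38.1 g/L × 0.569 L = 21.68 g
monosodium phosphate: 9.91 g/L × 0.569 L = 5.64 g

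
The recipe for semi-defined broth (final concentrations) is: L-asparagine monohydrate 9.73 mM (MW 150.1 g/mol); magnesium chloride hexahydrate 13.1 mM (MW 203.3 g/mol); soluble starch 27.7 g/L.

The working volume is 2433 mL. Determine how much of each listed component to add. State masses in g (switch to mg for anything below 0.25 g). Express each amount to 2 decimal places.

L-asparagine monohydrate 3.55 g; magnesium chloride hexahydrate 6.48 g; soluble starch 67.39 g

Scale factor relative to 1 L: 2.433.
L-asparagine monohydrate: 9.73 mmol/L × 150.1 g/mol × 2.433 L ÷ 1000 = 3.55 g
magnesium chloride hexahydrate: 13.1 mmol/L × 203.3 g/mol × 2.433 L ÷ 1000 = 6.48 g
soluble starch: 27.7 g/L × 2.433 L = 67.39 g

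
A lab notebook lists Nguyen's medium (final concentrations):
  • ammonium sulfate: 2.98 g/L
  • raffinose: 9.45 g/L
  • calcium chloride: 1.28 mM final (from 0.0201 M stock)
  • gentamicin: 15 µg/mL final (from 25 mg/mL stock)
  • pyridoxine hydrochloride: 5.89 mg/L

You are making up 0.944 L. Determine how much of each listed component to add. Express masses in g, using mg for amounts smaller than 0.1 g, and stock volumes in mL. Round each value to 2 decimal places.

Working volume: 0.944 L.
ammonium sulfate: 2.98 g/L × 0.944 L = 2.81 g
raffinose: 9.45 g/L × 0.944 L = 8.92 g
calcium chloride: C1V1 = C2V2 → 1.28 mM × 944 mL ÷ 20.1 mM = 60.12 mL
gentamicin: dilute stock: 15 µg/mL × 944 mL ÷ 25000 µg/mL = 0.57 mL
pyridoxine hydrochloride: 5.89 mg/L × 0.944 L = 5.56 mg

ammonium sulfate 2.81 g; raffinose 8.92 g; calcium chloride 60.12 mL; gentamicin 0.57 mL; pyridoxine hydrochloride 5.56 mg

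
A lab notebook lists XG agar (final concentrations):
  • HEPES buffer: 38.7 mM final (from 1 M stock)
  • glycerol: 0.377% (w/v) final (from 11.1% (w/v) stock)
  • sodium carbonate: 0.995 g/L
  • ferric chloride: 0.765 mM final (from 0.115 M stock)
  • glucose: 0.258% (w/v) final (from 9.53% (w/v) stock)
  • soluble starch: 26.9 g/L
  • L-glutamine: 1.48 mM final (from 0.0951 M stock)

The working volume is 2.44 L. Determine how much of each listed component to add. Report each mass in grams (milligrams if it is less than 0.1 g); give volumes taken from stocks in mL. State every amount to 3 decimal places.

HEPES buffer 94.428 mL; glycerol 82.872 mL; sodium carbonate 2.428 g; ferric chloride 16.231 mL; glucose 66.057 mL; soluble starch 65.636 g; L-glutamine 37.973 mL

Working volume: 2.44 L.
HEPES buffer: V = C2·V2/C1 = 38.7 mM × 2440 mL ÷ 1000 mM = 94.428 mL
glycerol: V = C2·V2/C1 = 0.377% ÷ 11.1% × 2440 mL = 82.872 mL
sodium carbonate: 0.995 g/L × 2.44 L = 2.428 g
ferric chloride: dilute stock: 0.765 mM × 2440 mL ÷ 115 mM = 16.231 mL
glucose: dilute stock: 0.258% ÷ 9.53% × 2440 mL = 66.057 mL
soluble starch: 26.9 g/L × 2.44 L = 65.636 g
L-glutamine: C1V1 = C2V2 → 1.48 mM × 2440 mL ÷ 95.1 mM = 37.973 mL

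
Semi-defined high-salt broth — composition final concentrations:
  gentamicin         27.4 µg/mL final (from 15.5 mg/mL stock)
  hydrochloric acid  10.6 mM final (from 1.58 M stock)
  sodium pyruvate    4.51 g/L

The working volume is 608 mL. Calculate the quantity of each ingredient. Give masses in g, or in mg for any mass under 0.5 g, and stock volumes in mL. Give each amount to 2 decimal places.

Target volume = 608 mL = 0.608 L.
gentamicin: dilute stock: 27.4 µg/mL × 608 mL ÷ 15500 µg/mL = 1.07 mL
hydrochloric acid: C1V1 = C2V2 → 10.6 mM × 608 mL ÷ 1580 mM = 4.08 mL
sodium pyruvate: 4.51 g/L × 0.608 L = 2.74 g

gentamicin 1.07 mL; hydrochloric acid 4.08 mL; sodium pyruvate 2.74 g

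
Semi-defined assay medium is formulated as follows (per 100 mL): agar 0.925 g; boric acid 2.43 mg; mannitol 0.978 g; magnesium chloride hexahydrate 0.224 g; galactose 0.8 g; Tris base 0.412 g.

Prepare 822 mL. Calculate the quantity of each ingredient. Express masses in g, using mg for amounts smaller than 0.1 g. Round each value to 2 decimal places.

Scale factor = 822 mL / 100 mL = 8.22.
agar: 0.925 g × (822 mL / 100 mL) = 7.60 g
boric acid: 2.43 mg × (822 mL / 100 mL) = 19.97 mg
mannitol: 0.978 g × (822 mL / 100 mL) = 8.04 g
magnesium chloride hexahydrate: 0.224 g × (822 mL / 100 mL) = 1.84 g
galactose: 0.8 g × (822 mL / 100 mL) = 6.58 g
Tris base: 0.412 g × (822 mL / 100 mL) = 3.39 g

agar 7.60 g; boric acid 19.97 mg; mannitol 8.04 g; magnesium chloride hexahydrate 1.84 g; galactose 6.58 g; Tris base 3.39 g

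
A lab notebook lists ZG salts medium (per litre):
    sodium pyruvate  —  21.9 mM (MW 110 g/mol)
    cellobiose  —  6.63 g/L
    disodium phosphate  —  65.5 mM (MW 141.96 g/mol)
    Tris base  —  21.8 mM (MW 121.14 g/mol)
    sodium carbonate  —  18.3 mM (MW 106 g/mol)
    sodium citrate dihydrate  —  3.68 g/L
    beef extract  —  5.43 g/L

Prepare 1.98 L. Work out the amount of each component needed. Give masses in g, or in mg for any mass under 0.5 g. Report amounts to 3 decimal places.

sodium pyruvate 4.770 g; cellobiose 13.127 g; disodium phosphate 18.411 g; Tris base 5.229 g; sodium carbonate 3.841 g; sodium citrate dihydrate 7.286 g; beef extract 10.751 g

Scale factor relative to 1 L: 1.98.
sodium pyruvate: 21.9 mmol/L × 110 g/mol × 1.98 L ÷ 1000 = 4.770 g
cellobiose: 6.63 g/L × 1.98 L = 13.127 g
disodium phosphate: 65.5 mmol/L × 141.96 g/mol × 1.98 L ÷ 1000 = 18.411 g
Tris base: 21.8 mmol/L × 121.14 g/mol × 1.98 L ÷ 1000 = 5.229 g
sodium carbonate: 18.3 mmol/L × 106 g/mol × 1.98 L ÷ 1000 = 3.841 g
sodium citrate dihydrate: 3.68 g/L × 1.98 L = 7.286 g
beef extract: 5.43 g/L × 1.98 L = 10.751 g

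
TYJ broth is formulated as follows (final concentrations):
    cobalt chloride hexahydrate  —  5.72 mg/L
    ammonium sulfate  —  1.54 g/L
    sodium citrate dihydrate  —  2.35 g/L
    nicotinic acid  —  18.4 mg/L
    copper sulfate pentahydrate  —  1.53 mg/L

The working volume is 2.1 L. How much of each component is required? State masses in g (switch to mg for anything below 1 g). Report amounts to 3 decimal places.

Working volume: 2.1 L.
cobalt chloride hexahydrate: 5.72 mg/L × 2.1 L = 12.012 mg
ammonium sulfate: 1.54 g/L × 2.1 L = 3.234 g
sodium citrate dihydrate: 2.35 g/L × 2.1 L = 4.935 g
nicotinic acid: 18.4 mg/L × 2.1 L = 38.640 mg
copper sulfate pentahydrate: 1.53 mg/L × 2.1 L = 3.213 mg

cobalt chloride hexahydrate 12.012 mg; ammonium sulfate 3.234 g; sodium citrate dihydrate 4.935 g; nicotinic acid 38.640 mg; copper sulfate pentahydrate 3.213 mg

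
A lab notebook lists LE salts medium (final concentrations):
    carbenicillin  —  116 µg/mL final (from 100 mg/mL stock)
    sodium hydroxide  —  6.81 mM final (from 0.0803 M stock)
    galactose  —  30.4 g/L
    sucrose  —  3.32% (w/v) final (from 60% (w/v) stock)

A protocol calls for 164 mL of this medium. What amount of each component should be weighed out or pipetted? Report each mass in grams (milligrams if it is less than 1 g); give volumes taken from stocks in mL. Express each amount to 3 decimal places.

Scale factor relative to 1 L: 0.164.
carbenicillin: dilute stock: 116 µg/mL × 164 mL ÷ 100000 µg/mL = 0.190 mL
sodium hydroxide: C1V1 = C2V2 → 6.81 mM × 164 mL ÷ 80.3 mM = 13.908 mL
galactose: 30.4 g/L × 0.164 L = 4.986 g
sucrose: V = C2·V2/C1 = 3.32% ÷ 60% × 164 mL = 9.075 mL

carbenicillin 0.190 mL; sodium hydroxide 13.908 mL; galactose 4.986 g; sucrose 9.075 mL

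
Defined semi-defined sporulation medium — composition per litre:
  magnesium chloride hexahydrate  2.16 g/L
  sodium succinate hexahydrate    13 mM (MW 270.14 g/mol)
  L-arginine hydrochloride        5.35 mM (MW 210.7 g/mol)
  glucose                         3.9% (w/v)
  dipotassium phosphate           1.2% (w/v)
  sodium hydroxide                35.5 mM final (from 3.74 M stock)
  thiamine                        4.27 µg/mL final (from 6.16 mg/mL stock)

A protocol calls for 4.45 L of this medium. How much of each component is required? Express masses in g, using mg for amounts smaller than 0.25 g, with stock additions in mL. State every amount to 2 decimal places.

Working volume: 4.45 L.
magnesium chloride hexahydrate: 2.16 g/L × 4.45 L = 9.61 g
sodium succinate hexahydrate: 13 mmol/L × 270.14 g/mol × 4.45 L ÷ 1000 = 15.63 g
L-arginine hydrochloride: 5.35 mmol/L × 210.7 g/mol × 4.45 L ÷ 1000 = 5.02 g
glucose: 3.9 g per 100 mL × 4450 mL ÷ 100 = 173.55 g
dipotassium phosphate: 1.2 g per 100 mL × 4450 mL ÷ 100 = 53.40 g
sodium hydroxide: V = C2·V2/C1 = 35.5 mM × 4450 mL ÷ 3740 mM = 42.24 mL
thiamine: dilute stock: 4.27 µg/mL × 4450 mL ÷ 6160 µg/mL = 3.08 mL

magnesium chloride hexahydrate 9.61 g; sodium succinate hexahydrate 15.63 g; L-arginine hydrochloride 5.02 g; glucose 173.55 g; dipotassium phosphate 53.40 g; sodium hydroxide 42.24 mL; thiamine 3.08 mL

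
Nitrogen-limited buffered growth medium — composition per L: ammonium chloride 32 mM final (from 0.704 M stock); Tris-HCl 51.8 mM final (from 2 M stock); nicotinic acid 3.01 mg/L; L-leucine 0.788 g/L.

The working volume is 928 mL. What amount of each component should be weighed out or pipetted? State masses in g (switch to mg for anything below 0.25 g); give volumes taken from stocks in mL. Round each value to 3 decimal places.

ammonium chloride 42.182 mL; Tris-HCl 24.035 mL; nicotinic acid 2.793 mg; L-leucine 0.731 g

Scale factor relative to 1 L: 0.928.
ammonium chloride: dilute stock: 32 mM × 928 mL ÷ 704 mM = 42.182 mL
Tris-HCl: dilute stock: 51.8 mM × 928 mL ÷ 2000 mM = 24.035 mL
nicotinic acid: 3.01 mg/L × 0.928 L = 2.793 mg
L-leucine: 0.788 g/L × 0.928 L = 0.731 g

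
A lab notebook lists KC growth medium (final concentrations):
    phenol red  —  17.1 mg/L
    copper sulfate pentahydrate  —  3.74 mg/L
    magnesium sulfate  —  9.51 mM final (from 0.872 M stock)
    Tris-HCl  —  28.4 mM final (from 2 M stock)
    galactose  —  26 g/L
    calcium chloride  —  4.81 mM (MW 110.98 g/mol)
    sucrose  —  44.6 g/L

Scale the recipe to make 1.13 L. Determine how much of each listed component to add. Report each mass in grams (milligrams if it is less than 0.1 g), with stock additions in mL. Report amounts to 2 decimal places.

phenol red 19.32 mg; copper sulfate pentahydrate 4.23 mg; magnesium sulfate 12.32 mL; Tris-HCl 16.05 mL; galactose 29.38 g; calcium chloride 0.60 g; sucrose 50.40 g

Working volume: 1.13 L.
phenol red: 17.1 mg/L × 1.13 L = 19.32 mg
copper sulfate pentahydrate: 3.74 mg/L × 1.13 L = 4.23 mg
magnesium sulfate: dilute stock: 9.51 mM × 1130 mL ÷ 872 mM = 12.32 mL
Tris-HCl: dilute stock: 28.4 mM × 1130 mL ÷ 2000 mM = 16.05 mL
galactose: 26 g/L × 1.13 L = 29.38 g
calcium chloride: 4.81 mmol/L × 110.98 g/mol × 1.13 L ÷ 1000 = 0.60 g
sucrose: 44.6 g/L × 1.13 L = 50.40 g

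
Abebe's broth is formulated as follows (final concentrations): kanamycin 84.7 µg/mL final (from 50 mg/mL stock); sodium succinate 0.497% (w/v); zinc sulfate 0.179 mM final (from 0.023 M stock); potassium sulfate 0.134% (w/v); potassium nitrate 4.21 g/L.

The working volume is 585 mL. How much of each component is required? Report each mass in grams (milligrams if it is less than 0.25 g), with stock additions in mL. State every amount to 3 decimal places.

Scale factor relative to 1 L: 0.585.
kanamycin: C1V1 = C2V2 → 84.7 µg/mL × 585 mL ÷ 50000 µg/mL = 0.991 mL
sodium succinate: 0.497% w/v = 4.97 g/L → 4.97 × 0.585 L = 2.907 g
zinc sulfate: C1V1 = C2V2 → 0.179 mM × 585 mL ÷ 23 mM = 4.553 mL
potassium sulfate: 0.134% w/v = 1.34 g/L → 1.34 × 0.585 L = 0.784 g
potassium nitrate: 4.21 g/L × 0.585 L = 2.463 g

kanamycin 0.991 mL; sodium succinate 2.907 g; zinc sulfate 4.553 mL; potassium sulfate 0.784 g; potassium nitrate 2.463 g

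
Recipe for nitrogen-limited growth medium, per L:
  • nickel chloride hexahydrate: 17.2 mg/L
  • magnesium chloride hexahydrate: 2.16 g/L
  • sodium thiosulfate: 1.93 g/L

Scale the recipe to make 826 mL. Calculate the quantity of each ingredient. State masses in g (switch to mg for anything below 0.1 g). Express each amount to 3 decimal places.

Working volume: 826 mL = 0.826 L.
nickel chloride hexahydrate: 17.2 mg/L × 0.826 L = 14.207 mg
magnesium chloride hexahydrate: 2.16 g/L × 0.826 L = 1.784 g
sodium thiosulfate: 1.93 g/L × 0.826 L = 1.594 g

nickel chloride hexahydrate 14.207 mg; magnesium chloride hexahydrate 1.784 g; sodium thiosulfate 1.594 g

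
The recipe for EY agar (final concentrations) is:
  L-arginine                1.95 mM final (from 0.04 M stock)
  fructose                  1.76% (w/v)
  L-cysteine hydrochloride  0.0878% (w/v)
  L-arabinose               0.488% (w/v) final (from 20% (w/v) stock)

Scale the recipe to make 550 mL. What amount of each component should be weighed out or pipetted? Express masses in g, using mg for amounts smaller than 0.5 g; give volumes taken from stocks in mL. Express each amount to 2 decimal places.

Working volume: 550 mL = 0.55 L.
L-arginine: dilute stock: 1.95 mM × 550 mL ÷ 40 mM = 26.81 mL
fructose: 1.76% w/v = 17.6 g/L → 17.6 × 0.55 L = 9.68 g
L-cysteine hydrochloride: 0.0878% w/v = 0.878 g/L → 0.878 × 0.55 L = 0.4829 g = 482.90 mg
L-arabinose: C1V1 = C2V2 → 0.488% ÷ 20% × 550 mL = 13.42 mL

L-arginine 26.81 mL; fructose 9.68 g; L-cysteine hydrochloride 482.90 mg; L-arabinose 13.42 mL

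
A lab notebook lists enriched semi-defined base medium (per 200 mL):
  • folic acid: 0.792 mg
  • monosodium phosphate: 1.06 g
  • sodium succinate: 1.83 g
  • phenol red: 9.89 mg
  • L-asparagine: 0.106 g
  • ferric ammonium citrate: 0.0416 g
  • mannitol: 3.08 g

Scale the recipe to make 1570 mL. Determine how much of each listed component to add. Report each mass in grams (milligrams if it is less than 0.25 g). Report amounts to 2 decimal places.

folic acid 6.22 mg; monosodium phosphate 8.32 g; sodium succinate 14.37 g; phenol red 77.64 mg; L-asparagine 0.83 g; ferric ammonium citrate 0.33 g; mannitol 24.18 g

Ratio of target to recipe volume: 1570 / 200 = 7.85.
folic acid: 0.792 mg × (1570 mL / 200 mL) = 6.22 mg
monosodium phosphate: 1.06 g × (1570 mL / 200 mL) = 8.32 g
sodium succinate: 1.83 g × (1570 mL / 200 mL) = 14.37 g
phenol red: 9.89 mg × (1570 mL / 200 mL) = 77.64 mg
L-asparagine: 0.106 g × (1570 mL / 200 mL) = 0.83 g
ferric ammonium citrate: 0.0416 g × (1570 mL / 200 mL) = 0.33 g
mannitol: 3.08 g × (1570 mL / 200 mL) = 24.18 g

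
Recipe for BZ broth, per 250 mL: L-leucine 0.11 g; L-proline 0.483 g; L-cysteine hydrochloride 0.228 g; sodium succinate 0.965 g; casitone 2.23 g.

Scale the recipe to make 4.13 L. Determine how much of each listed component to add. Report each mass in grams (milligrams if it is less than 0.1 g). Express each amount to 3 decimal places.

L-leucine 1.817 g; L-proline 7.979 g; L-cysteine hydrochloride 3.767 g; sodium succinate 15.942 g; casitone 36.840 g

Ratio of target to recipe volume: 4130 / 250 = 16.52.
L-leucine: 0.11 g × (4130 mL / 250 mL) = 1.817 g
L-proline: 0.483 g × (4130 mL / 250 mL) = 7.979 g
L-cysteine hydrochloride: 0.228 g × (4130 mL / 250 mL) = 3.767 g
sodium succinate: 0.965 g × (4130 mL / 250 mL) = 15.942 g
casitone: 2.23 g × (4130 mL / 250 mL) = 36.840 g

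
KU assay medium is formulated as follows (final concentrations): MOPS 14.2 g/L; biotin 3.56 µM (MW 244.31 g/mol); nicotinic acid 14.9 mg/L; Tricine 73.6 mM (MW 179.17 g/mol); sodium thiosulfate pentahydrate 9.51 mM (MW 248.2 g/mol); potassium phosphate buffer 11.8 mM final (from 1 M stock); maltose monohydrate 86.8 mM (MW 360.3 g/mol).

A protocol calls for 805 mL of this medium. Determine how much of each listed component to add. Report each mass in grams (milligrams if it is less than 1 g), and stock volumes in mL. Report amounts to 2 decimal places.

MOPS 11.43 g; biotin 0.70 mg; nicotinic acid 11.99 mg; Tricine 10.62 g; sodium thiosulfate pentahydrate 1.90 g; potassium phosphate buffer 9.50 mL; maltose monohydrate 25.18 g

Target volume = 805 mL = 0.805 L.
MOPS: 14.2 g/L × 0.805 L = 11.43 g
biotin: 3.56 µmol/L × 244.31 g/mol × 0.805 L ÷ 1000 = 0.70 mg
nicotinic acid: 14.9 mg/L × 0.805 L = 11.99 mg
Tricine: 73.6 mmol/L × 179.17 g/mol × 0.805 L ÷ 1000 = 10.62 g
sodium thiosulfate pentahydrate: 9.51 mmol/L × 248.2 g/mol × 0.805 L ÷ 1000 = 1.90 g
potassium phosphate buffer: V = C2·V2/C1 = 11.8 mM × 805 mL ÷ 1000 mM = 9.50 mL
maltose monohydrate: 86.8 mmol/L × 360.3 g/mol × 0.805 L ÷ 1000 = 25.18 g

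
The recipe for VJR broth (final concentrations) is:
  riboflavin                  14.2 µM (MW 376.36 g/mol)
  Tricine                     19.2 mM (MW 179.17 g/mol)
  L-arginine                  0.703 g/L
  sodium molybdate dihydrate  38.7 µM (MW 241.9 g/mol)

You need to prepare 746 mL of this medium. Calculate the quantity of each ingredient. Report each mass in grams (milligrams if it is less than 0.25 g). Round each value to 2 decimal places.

riboflavin 3.99 mg; Tricine 2.57 g; L-arginine 0.52 g; sodium molybdate dihydrate 6.98 mg

Scale factor relative to 1 L: 0.746.
riboflavin: 14.2 µmol/L × 376.36 g/mol × 0.746 L ÷ 1000 = 3.99 mg
Tricine: 19.2 mmol/L × 179.17 g/mol × 0.746 L ÷ 1000 = 2.57 g
L-arginine: 0.703 g/L × 0.746 L = 0.52 g
sodium molybdate dihydrate: 38.7 µmol/L × 241.9 g/mol × 0.746 L ÷ 1000 = 6.98 mg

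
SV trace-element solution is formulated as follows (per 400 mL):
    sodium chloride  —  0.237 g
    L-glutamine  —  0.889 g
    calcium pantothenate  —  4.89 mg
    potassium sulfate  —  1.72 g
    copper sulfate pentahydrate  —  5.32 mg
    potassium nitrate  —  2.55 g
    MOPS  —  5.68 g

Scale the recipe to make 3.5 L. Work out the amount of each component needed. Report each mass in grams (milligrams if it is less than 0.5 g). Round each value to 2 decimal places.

Ratio of target to recipe volume: 3500 / 400 = 8.75.
sodium chloride: 0.237 g × (3500 mL / 400 mL) = 2.07 g
L-glutamine: 0.889 g × (3500 mL / 400 mL) = 7.78 g
calcium pantothenate: 4.89 mg × (3500 mL / 400 mL) = 42.79 mg
potassium sulfate: 1.72 g × (3500 mL / 400 mL) = 15.05 g
copper sulfate pentahydrate: 5.32 mg × (3500 mL / 400 mL) = 46.55 mg
potassium nitrate: 2.55 g × (3500 mL / 400 mL) = 22.31 g
MOPS: 5.68 g × (3500 mL / 400 mL) = 49.70 g

sodium chloride 2.07 g; L-glutamine 7.78 g; calcium pantothenate 42.79 mg; potassium sulfate 15.05 g; copper sulfate pentahydrate 46.55 mg; potassium nitrate 22.31 g; MOPS 49.70 g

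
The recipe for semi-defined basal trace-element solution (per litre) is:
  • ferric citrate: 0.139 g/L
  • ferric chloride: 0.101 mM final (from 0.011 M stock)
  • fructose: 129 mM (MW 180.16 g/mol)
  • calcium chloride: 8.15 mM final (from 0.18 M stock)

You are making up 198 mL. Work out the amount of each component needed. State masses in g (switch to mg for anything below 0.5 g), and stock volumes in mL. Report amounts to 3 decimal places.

Scale factor relative to 1 L: 0.198.
ferric citrate: 0.139 g/L × 0.198 L = 0.027522 g = 27.522 mg
ferric chloride: dilute stock: 0.101 mM × 198 mL ÷ 11 mM = 1.818 mL
fructose: 129 mmol/L × 180.16 g/mol × 0.198 L ÷ 1000 = 4.602 g
calcium chloride: V = C2·V2/C1 = 8.15 mM × 198 mL ÷ 180 mM = 8.965 mL

ferric citrate 27.522 mg; ferric chloride 1.818 mL; fructose 4.602 g; calcium chloride 8.965 mL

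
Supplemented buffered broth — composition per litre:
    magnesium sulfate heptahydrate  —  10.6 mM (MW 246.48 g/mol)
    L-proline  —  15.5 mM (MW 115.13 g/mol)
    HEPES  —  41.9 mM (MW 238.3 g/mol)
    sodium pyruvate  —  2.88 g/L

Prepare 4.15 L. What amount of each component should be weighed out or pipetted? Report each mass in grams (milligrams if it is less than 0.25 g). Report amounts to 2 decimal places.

Working volume: 4.15 L.
magnesium sulfate heptahydrate: 10.6 mmol/L × 246.48 g/mol × 4.15 L ÷ 1000 = 10.84 g
L-proline: 15.5 mmol/L × 115.13 g/mol × 4.15 L ÷ 1000 = 7.41 g
HEPES: 41.9 mmol/L × 238.3 g/mol × 4.15 L ÷ 1000 = 41.44 g
sodium pyruvate: 2.88 g/L × 4.15 L = 11.95 g

magnesium sulfate heptahydrate 10.84 g; L-proline 7.41 g; HEPES 41.44 g; sodium pyruvate 11.95 g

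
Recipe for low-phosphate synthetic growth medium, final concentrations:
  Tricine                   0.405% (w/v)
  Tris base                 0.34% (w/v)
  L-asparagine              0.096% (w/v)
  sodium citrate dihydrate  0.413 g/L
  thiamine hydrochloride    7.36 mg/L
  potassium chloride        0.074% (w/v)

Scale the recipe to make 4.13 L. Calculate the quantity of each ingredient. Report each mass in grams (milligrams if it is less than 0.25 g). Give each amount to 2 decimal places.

Scale factor relative to 1 L: 4.13.
Tricine: 0.405% w/v = 4.05 g/L → 4.05 × 4.13 L = 16.73 g
Tris base: 0.34% w/v = 3.4 g/L → 3.4 × 4.13 L = 14.04 g
L-asparagine: 0.096 g per 100 mL × 4130 mL ÷ 100 = 3.96 g
sodium citrate dihydrate: 0.413 g/L × 4.13 L = 1.71 g
thiamine hydrochloride: 7.36 mg/L × 4.13 L = 30.40 mg
potassium chloride: 0.074 g per 100 mL × 4130 mL ÷ 100 = 3.06 g

Tricine 16.73 g; Tris base 14.04 g; L-asparagine 3.96 g; sodium citrate dihydrate 1.71 g; thiamine hydrochloride 30.40 mg; potassium chloride 3.06 g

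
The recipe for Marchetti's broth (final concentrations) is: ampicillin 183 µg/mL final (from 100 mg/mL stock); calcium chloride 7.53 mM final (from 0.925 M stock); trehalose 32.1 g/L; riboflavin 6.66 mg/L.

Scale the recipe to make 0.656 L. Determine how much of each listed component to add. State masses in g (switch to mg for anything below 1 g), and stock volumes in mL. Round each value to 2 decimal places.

Scale factor relative to 1 L: 0.656.
ampicillin: dilute stock: 183 µg/mL × 656 mL ÷ 100000 µg/mL = 1.20 mL
calcium chloride: V = C2·V2/C1 = 7.53 mM × 656 mL ÷ 925 mM = 5.34 mL
trehalose: 32.1 g/L × 0.656 L = 21.06 g
riboflavin: 6.66 mg/L × 0.656 L = 4.37 mg

ampicillin 1.20 mL; calcium chloride 5.34 mL; trehalose 21.06 g; riboflavin 4.37 mg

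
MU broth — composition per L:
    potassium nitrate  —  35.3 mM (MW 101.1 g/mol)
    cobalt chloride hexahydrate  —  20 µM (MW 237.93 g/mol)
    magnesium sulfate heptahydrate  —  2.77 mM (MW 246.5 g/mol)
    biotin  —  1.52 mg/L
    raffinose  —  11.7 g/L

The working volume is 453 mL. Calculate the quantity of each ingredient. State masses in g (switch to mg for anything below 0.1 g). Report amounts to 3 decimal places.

Target volume = 453 mL = 0.453 L.
potassium nitrate: 35.3 mmol/L × 101.1 g/mol × 0.453 L ÷ 1000 = 1.617 g
cobalt chloride hexahydrate: 20 µmol/L × 237.93 g/mol × 0.453 L ÷ 1000 = 2.156 mg
magnesium sulfate heptahydrate: 2.77 mmol/L × 246.5 g/mol × 0.453 L ÷ 1000 = 0.309 g
biotin: 1.52 mg/L × 0.453 L = 0.689 mg
raffinose: 11.7 g/L × 0.453 L = 5.300 g

potassium nitrate 1.617 g; cobalt chloride hexahydrate 2.156 mg; magnesium sulfate heptahydrate 0.309 g; biotin 0.689 mg; raffinose 5.300 g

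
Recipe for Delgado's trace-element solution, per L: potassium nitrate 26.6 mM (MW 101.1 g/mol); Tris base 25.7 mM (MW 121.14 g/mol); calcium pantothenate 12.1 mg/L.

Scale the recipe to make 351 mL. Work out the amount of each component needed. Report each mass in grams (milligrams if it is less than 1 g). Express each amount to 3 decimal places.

potassium nitrate 943.930 mg; Tris base 1.093 g; calcium pantothenate 4.247 mg

Working volume: 351 mL = 0.351 L.
potassium nitrate: 26.6 mmol/L × 101.1 mg/mmol × 0.351 L = 943.930 mg
Tris base: 25.7 mmol/L × 121.14 g/mol × 0.351 L ÷ 1000 = 1.093 g
calcium pantothenate: 12.1 mg/L × 0.351 L = 4.247 mg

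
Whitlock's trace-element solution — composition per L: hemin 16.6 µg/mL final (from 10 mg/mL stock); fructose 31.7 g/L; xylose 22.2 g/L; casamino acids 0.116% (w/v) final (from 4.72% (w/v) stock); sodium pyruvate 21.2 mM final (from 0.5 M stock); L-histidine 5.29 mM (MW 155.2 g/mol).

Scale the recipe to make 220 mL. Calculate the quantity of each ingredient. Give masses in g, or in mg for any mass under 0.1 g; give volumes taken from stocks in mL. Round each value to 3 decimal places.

Target volume = 220 mL = 0.22 L.
hemin: C1V1 = C2V2 → 16.6 µg/mL × 220 mL ÷ 10000 µg/mL = 0.365 mL
fructose: 31.7 g/L × 0.22 L = 6.974 g
xylose: 22.2 g/L × 0.22 L = 4.884 g
casamino acids: dilute stock: 0.116% ÷ 4.72% × 220 mL = 5.407 mL
sodium pyruvate: C1V1 = C2V2 → 21.2 mM × 220 mL ÷ 500 mM = 9.328 mL
L-histidine: 5.29 mmol/L × 155.2 g/mol × 0.22 L ÷ 1000 = 0.181 g

hemin 0.365 mL; fructose 6.974 g; xylose 4.884 g; casamino acids 5.407 mL; sodium pyruvate 9.328 mL; L-histidine 0.181 g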